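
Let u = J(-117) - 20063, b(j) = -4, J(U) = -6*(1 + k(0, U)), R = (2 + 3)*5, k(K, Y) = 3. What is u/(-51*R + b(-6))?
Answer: 20087/1279 ≈ 15.705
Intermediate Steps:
R = 25 (R = 5*5 = 25)
J(U) = -24 (J(U) = -6*(1 + 3) = -6*4 = -24)
u = -20087 (u = -24 - 20063 = -20087)
u/(-51*R + b(-6)) = -20087/(-51*25 - 4) = -20087/(-1275 - 4) = -20087/(-1279) = -20087*(-1/1279) = 20087/1279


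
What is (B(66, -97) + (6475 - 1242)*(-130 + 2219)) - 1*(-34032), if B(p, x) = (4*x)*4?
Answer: 10964217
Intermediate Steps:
B(p, x) = 16*x
(B(66, -97) + (6475 - 1242)*(-130 + 2219)) - 1*(-34032) = (16*(-97) + (6475 - 1242)*(-130 + 2219)) - 1*(-34032) = (-1552 + 5233*2089) + 34032 = (-1552 + 10931737) + 34032 = 10930185 + 34032 = 10964217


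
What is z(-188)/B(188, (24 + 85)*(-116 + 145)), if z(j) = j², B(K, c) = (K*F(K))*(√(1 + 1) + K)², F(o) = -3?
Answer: -553754/312264241 + 17672*√2/936792723 ≈ -0.0017467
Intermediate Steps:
B(K, c) = -3*K*(K + √2)² (B(K, c) = (K*(-3))*(√(1 + 1) + K)² = (-3*K)*(√2 + K)² = (-3*K)*(K + √2)² = -3*K*(K + √2)²)
z(-188)/B(188, (24 + 85)*(-116 + 145)) = (-188)²/((-3*188*(188 + √2)²)) = 35344/((-564*(188 + √2)²)) = 35344*(-1/(564*(188 + √2)²)) = -188/(3*(188 + √2)²)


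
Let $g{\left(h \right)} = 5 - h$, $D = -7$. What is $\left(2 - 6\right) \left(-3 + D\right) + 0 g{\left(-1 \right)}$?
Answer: $40$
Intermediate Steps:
$\left(2 - 6\right) \left(-3 + D\right) + 0 g{\left(-1 \right)} = \left(2 - 6\right) \left(-3 - 7\right) + 0 \left(5 - -1\right) = \left(-4\right) \left(-10\right) + 0 \left(5 + 1\right) = 40 + 0 \cdot 6 = 40 + 0 = 40$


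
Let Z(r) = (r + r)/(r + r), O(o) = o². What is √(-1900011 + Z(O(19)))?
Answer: I*√1900010 ≈ 1378.4*I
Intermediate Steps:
Z(r) = 1 (Z(r) = (2*r)/((2*r)) = (2*r)*(1/(2*r)) = 1)
√(-1900011 + Z(O(19))) = √(-1900011 + 1) = √(-1900010) = I*√1900010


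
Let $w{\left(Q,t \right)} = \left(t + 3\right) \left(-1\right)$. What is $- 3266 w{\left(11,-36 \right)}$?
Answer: $-107778$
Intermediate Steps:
$w{\left(Q,t \right)} = -3 - t$ ($w{\left(Q,t \right)} = \left(3 + t\right) \left(-1\right) = -3 - t$)
$- 3266 w{\left(11,-36 \right)} = - 3266 \left(-3 - -36\right) = - 3266 \left(-3 + 36\right) = \left(-3266\right) 33 = -107778$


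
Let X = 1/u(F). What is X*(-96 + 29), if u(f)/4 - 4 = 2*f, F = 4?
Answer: -67/48 ≈ -1.3958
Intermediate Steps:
u(f) = 16 + 8*f (u(f) = 16 + 4*(2*f) = 16 + 8*f)
X = 1/48 (X = 1/(16 + 8*4) = 1/(16 + 32) = 1/48 ≈ 0.020833)
X*(-96 + 29) = (-96 + 29)/48 = (1/48)*(-67) = -67/48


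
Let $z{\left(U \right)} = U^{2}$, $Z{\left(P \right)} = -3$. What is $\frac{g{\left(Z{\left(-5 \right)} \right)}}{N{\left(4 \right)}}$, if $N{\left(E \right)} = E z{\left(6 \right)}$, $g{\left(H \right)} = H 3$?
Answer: $- \frac{1}{16} \approx -0.0625$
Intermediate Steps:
$g{\left(H \right)} = 3 H$
$N{\left(E \right)} = 36 E$ ($N{\left(E \right)} = E 6^{2} = E 36 = 36 E$)
$\frac{g{\left(Z{\left(-5 \right)} \right)}}{N{\left(4 \right)}} = \frac{3 \left(-3\right)}{36 \cdot 4} = - \frac{9}{144} = \left(-9\right) \frac{1}{144} = - \frac{1}{16}$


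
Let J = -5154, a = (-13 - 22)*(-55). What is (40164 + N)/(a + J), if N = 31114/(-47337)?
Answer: -1901212154/152851173 ≈ -12.438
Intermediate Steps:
a = 1925 (a = -35*(-55) = 1925)
N = -31114/47337 (N = 31114*(-1/47337) = -31114/47337 ≈ -0.65729)
(40164 + N)/(a + J) = (40164 - 31114/47337)/(1925 - 5154) = (1901212154/47337)/(-3229) = (1901212154/47337)*(-1/3229) = -1901212154/152851173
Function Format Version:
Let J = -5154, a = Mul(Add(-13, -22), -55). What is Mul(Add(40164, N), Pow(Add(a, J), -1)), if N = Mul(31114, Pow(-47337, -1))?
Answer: Rational(-1901212154, 152851173) ≈ -12.438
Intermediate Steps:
a = 1925 (a = Mul(-35, -55) = 1925)
N = Rational(-31114, 47337) (N = Mul(31114, Rational(-1, 47337)) = Rational(-31114, 47337) ≈ -0.65729)
Mul(Add(40164, N), Pow(Add(a, J), -1)) = Mul(Add(40164, Rational(-31114, 47337)), Pow(Add(1925, -5154), -1)) = Mul(Rational(1901212154, 47337), Pow(-3229, -1)) = Mul(Rational(1901212154, 47337), Rational(-1, 3229)) = Rational(-1901212154, 152851173)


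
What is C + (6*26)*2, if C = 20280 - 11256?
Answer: 9336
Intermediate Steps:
C = 9024
C + (6*26)*2 = 9024 + (6*26)*2 = 9024 + 156*2 = 9024 + 312 = 9336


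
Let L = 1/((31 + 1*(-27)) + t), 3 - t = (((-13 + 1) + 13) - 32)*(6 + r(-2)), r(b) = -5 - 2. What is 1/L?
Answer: -24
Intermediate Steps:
r(b) = -7
t = -28 (t = 3 - (((-13 + 1) + 13) - 32)*(6 - 7) = 3 - ((-12 + 13) - 32)*(-1) = 3 - (1 - 32)*(-1) = 3 - (-31)*(-1) = 3 - 1*31 = 3 - 31 = -28)
L = -1/24 (L = 1/((31 + 1*(-27)) - 28) = 1/((31 - 27) - 28) = 1/(4 - 28) = 1/(-24) = -1/24 ≈ -0.041667)
1/L = 1/(-1/24) = -24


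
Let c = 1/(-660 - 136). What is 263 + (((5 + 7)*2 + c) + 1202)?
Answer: 1185243/796 ≈ 1489.0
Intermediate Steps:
c = -1/796 (c = 1/(-796) = -1/796 ≈ -0.0012563)
263 + (((5 + 7)*2 + c) + 1202) = 263 + (((5 + 7)*2 - 1/796) + 1202) = 263 + ((12*2 - 1/796) + 1202) = 263 + ((24 - 1/796) + 1202) = 263 + (19103/796 + 1202) = 263 + 975895/796 = 1185243/796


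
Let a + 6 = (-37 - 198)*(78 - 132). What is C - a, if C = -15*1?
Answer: -12699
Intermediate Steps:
C = -15
a = 12684 (a = -6 + (-37 - 198)*(78 - 132) = -6 - 235*(-54) = -6 + 12690 = 12684)
C - a = -15 - 1*12684 = -15 - 12684 = -12699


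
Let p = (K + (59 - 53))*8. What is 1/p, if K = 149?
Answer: 1/1240 ≈ 0.00080645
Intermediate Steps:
p = 1240 (p = (149 + (59 - 53))*8 = (149 + 6)*8 = 155*8 = 1240)
1/p = 1/1240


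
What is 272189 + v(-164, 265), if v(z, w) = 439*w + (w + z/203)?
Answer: 78924003/203 ≈ 3.8879e+5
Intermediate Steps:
v(z, w) = 440*w + z/203 (v(z, w) = 439*w + (w + z*(1/203)) = 439*w + (w + z/203) = 440*w + z/203)
272189 + v(-164, 265) = 272189 + (440*265 + (1/203)*(-164)) = 272189 + (116600 - 164/203) = 272189 + 23669636/203 = 78924003/203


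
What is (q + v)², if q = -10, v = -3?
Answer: 169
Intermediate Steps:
(q + v)² = (-10 - 3)² = (-13)² = 169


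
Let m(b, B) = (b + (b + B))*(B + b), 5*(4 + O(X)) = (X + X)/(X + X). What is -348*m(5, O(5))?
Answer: -64728/25 ≈ -2589.1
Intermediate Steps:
O(X) = -19/5 (O(X) = -4 + ((X + X)/(X + X))/5 = -4 + ((2*X)/((2*X)))/5 = -4 + ((2*X)*(1/(2*X)))/5 = -4 + (⅕)*1 = -4 + ⅕ = -19/5)
m(b, B) = (B + b)*(B + 2*b) (m(b, B) = (b + (B + b))*(B + b) = (B + 2*b)*(B + b) = (B + b)*(B + 2*b))
-348*m(5, O(5)) = -348*((-19/5)² + 2*5² + 3*(-19/5)*5) = -348*(361/25 + 2*25 - 57) = -348*(361/25 + 50 - 57) = -348*186/25 = -64728/25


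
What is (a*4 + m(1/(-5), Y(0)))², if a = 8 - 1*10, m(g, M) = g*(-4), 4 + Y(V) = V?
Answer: 1296/25 ≈ 51.840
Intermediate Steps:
Y(V) = -4 + V
m(g, M) = -4*g
a = -2 (a = 8 - 10 = -2)
(a*4 + m(1/(-5), Y(0)))² = (-2*4 - 4/(-5))² = (-8 - 4*(-⅕))² = (-8 + ⅘)² = (-36/5)² = 1296/25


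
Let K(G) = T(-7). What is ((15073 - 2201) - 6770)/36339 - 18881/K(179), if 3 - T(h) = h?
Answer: -228685213/121130 ≈ -1887.9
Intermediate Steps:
T(h) = 3 - h
K(G) = 10 (K(G) = 3 - 1*(-7) = 3 + 7 = 10)
((15073 - 2201) - 6770)/36339 - 18881/K(179) = ((15073 - 2201) - 6770)/36339 - 18881/10 = (12872 - 6770)*(1/36339) - 18881*⅒ = 6102*(1/36339) - 18881/10 = 2034/12113 - 18881/10 = -228685213/121130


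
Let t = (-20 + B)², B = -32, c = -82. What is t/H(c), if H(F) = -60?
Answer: -676/15 ≈ -45.067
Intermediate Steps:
t = 2704 (t = (-20 - 32)² = (-52)² = 2704)
t/H(c) = 2704/(-60) = 2704*(-1/60) = -676/15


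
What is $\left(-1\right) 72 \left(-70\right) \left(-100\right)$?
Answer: $-504000$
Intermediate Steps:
$\left(-1\right) 72 \left(-70\right) \left(-100\right) = \left(-72\right) \left(-70\right) \left(-100\right) = 5040 \left(-100\right) = -504000$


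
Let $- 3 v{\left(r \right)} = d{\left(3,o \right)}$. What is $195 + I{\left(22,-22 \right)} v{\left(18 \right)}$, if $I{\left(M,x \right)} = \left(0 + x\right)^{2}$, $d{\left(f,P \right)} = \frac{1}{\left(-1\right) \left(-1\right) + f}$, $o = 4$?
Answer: $\frac{464}{3} \approx 154.67$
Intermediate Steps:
$d{\left(f,P \right)} = \frac{1}{1 + f}$
$v{\left(r \right)} = - \frac{1}{12}$ ($v{\left(r \right)} = - \frac{1}{3 \left(1 + 3\right)} = - \frac{1}{3 \cdot 4} = \left(- \frac{1}{3}\right) \frac{1}{4} = - \frac{1}{12}$)
$I{\left(M,x \right)} = x^{2}$
$195 + I{\left(22,-22 \right)} v{\left(18 \right)} = 195 + \left(-22\right)^{2} \left(- \frac{1}{12}\right) = 195 + 484 \left(- \frac{1}{12}\right) = 195 - \frac{121}{3} = \frac{464}{3}$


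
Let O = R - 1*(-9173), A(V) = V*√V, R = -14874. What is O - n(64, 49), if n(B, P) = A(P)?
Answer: -6044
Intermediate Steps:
A(V) = V^(3/2)
n(B, P) = P^(3/2)
O = -5701 (O = -14874 - 1*(-9173) = -14874 + 9173 = -5701)
O - n(64, 49) = -5701 - 49^(3/2) = -5701 - 1*343 = -5701 - 343 = -6044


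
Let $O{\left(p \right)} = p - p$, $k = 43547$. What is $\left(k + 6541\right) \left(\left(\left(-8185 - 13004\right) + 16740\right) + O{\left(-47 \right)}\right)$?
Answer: $-222841512$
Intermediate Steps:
$O{\left(p \right)} = 0$
$\left(k + 6541\right) \left(\left(\left(-8185 - 13004\right) + 16740\right) + O{\left(-47 \right)}\right) = \left(43547 + 6541\right) \left(\left(\left(-8185 - 13004\right) + 16740\right) + 0\right) = 50088 \left(\left(-21189 + 16740\right) + 0\right) = 50088 \left(-4449 + 0\right) = 50088 \left(-4449\right) = -222841512$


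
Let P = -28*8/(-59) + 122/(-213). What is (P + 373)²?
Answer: 22354031280025/157929489 ≈ 1.4154e+5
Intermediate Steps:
P = 40514/12567 (P = -224*(-1/59) + 122*(-1/213) = 224/59 - 122/213 = 40514/12567 ≈ 3.2238)
(P + 373)² = (40514/12567 + 373)² = (4728005/12567)² = 22354031280025/157929489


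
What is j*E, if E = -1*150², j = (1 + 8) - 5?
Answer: -90000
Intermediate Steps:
j = 4 (j = 9 - 5 = 4)
E = -22500 (E = -1*22500 = -22500)
j*E = 4*(-22500) = -90000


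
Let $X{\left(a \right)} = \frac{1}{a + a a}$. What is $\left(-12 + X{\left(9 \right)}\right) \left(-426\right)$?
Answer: $\frac{76609}{15} \approx 5107.3$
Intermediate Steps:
$X{\left(a \right)} = \frac{1}{a + a^{2}}$
$\left(-12 + X{\left(9 \right)}\right) \left(-426\right) = \left(-12 + \frac{1}{9 \left(1 + 9\right)}\right) \left(-426\right) = \left(-12 + \frac{1}{9 \cdot 10}\right) \left(-426\right) = \left(-12 + \frac{1}{9} \cdot \frac{1}{10}\right) \left(-426\right) = \left(-12 + \frac{1}{90}\right) \left(-426\right) = \left(- \frac{1079}{90}\right) \left(-426\right) = \frac{76609}{15}$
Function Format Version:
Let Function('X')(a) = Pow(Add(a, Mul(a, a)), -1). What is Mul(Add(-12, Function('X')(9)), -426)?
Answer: Rational(76609, 15) ≈ 5107.3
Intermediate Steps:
Function('X')(a) = Pow(Add(a, Pow(a, 2)), -1)
Mul(Add(-12, Function('X')(9)), -426) = Mul(Add(-12, Mul(Pow(9, -1), Pow(Add(1, 9), -1))), -426) = Mul(Add(-12, Mul(Rational(1, 9), Pow(10, -1))), -426) = Mul(Add(-12, Mul(Rational(1, 9), Rational(1, 10))), -426) = Mul(Add(-12, Rational(1, 90)), -426) = Mul(Rational(-1079, 90), -426) = Rational(76609, 15)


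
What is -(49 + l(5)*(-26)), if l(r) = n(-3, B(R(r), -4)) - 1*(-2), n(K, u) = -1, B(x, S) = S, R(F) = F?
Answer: -23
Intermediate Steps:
l(r) = 1 (l(r) = -1 - 1*(-2) = -1 + 2 = 1)
-(49 + l(5)*(-26)) = -(49 + 1*(-26)) = -(49 - 26) = -1*23 = -23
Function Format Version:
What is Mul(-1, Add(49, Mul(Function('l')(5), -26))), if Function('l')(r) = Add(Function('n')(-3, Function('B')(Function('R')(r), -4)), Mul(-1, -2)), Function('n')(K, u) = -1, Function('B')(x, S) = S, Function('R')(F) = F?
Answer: -23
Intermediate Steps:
Function('l')(r) = 1 (Function('l')(r) = Add(-1, Mul(-1, -2)) = Add(-1, 2) = 1)
Mul(-1, Add(49, Mul(Function('l')(5), -26))) = Mul(-1, Add(49, Mul(1, -26))) = Mul(-1, Add(49, -26)) = Mul(-1, 23) = -23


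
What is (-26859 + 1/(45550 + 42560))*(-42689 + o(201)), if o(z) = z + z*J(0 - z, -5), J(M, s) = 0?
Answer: 50274913612316/44055 ≈ 1.1412e+9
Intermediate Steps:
o(z) = z (o(z) = z + z*0 = z + 0 = z)
(-26859 + 1/(45550 + 42560))*(-42689 + o(201)) = (-26859 + 1/(45550 + 42560))*(-42689 + 201) = (-26859 + 1/88110)*(-42488) = -2366546489/88110*(-42488) = 50274913612316/44055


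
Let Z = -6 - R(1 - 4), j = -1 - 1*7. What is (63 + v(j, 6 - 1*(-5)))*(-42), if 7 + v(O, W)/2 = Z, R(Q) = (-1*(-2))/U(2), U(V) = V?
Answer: -1470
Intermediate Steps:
j = -8 (j = -1 - 7 = -8)
R(Q) = 1 (R(Q) = -1*(-2)/2 = 2*(½) = 1)
Z = -7 (Z = -6 - 1*1 = -6 - 1 = -7)
v(O, W) = -28 (v(O, W) = -14 + 2*(-7) = -14 - 14 = -28)
(63 + v(j, 6 - 1*(-5)))*(-42) = (63 - 28)*(-42) = 35*(-42) = -1470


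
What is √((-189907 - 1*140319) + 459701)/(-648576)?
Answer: -5*√5179/648576 ≈ -0.00055479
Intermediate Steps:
√((-189907 - 1*140319) + 459701)/(-648576) = √((-189907 - 140319) + 459701)*(-1/648576) = √(-330226 + 459701)*(-1/648576) = √129475*(-1/648576) = (5*√5179)*(-1/648576) = -5*√5179/648576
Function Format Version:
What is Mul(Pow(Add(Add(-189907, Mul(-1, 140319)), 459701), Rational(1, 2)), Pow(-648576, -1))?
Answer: Mul(Rational(-5, 648576), Pow(5179, Rational(1, 2))) ≈ -0.00055479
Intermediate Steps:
Mul(Pow(Add(Add(-189907, Mul(-1, 140319)), 459701), Rational(1, 2)), Pow(-648576, -1)) = Mul(Pow(Add(Add(-189907, -140319), 459701), Rational(1, 2)), Rational(-1, 648576)) = Mul(Pow(Add(-330226, 459701), Rational(1, 2)), Rational(-1, 648576)) = Mul(Pow(129475, Rational(1, 2)), Rational(-1, 648576)) = Mul(Mul(5, Pow(5179, Rational(1, 2))), Rational(-1, 648576)) = Mul(Rational(-5, 648576), Pow(5179, Rational(1, 2)))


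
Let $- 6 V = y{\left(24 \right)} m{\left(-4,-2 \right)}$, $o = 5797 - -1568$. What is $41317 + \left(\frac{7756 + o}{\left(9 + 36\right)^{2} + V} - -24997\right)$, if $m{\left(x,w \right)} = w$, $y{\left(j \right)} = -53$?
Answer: $\frac{399388271}{6022} \approx 66322.0$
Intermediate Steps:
$o = 7365$ ($o = 5797 + 1568 = 7365$)
$V = - \frac{53}{3}$ ($V = - \frac{\left(-53\right) \left(-2\right)}{6} = \left(- \frac{1}{6}\right) 106 = - \frac{53}{3} \approx -17.667$)
$41317 + \left(\frac{7756 + o}{\left(9 + 36\right)^{2} + V} - -24997\right) = 41317 + \left(\frac{7756 + 7365}{\left(9 + 36\right)^{2} - \frac{53}{3}} - -24997\right) = 41317 + \left(\frac{15121}{45^{2} - \frac{53}{3}} + 24997\right) = 41317 + \left(\frac{15121}{2025 - \frac{53}{3}} + 24997\right) = 41317 + \left(\frac{15121}{\frac{6022}{3}} + 24997\right) = 41317 + \left(15121 \cdot \frac{3}{6022} + 24997\right) = 41317 + \left(\frac{45363}{6022} + 24997\right) = 41317 + \frac{150577297}{6022} = \frac{399388271}{6022}$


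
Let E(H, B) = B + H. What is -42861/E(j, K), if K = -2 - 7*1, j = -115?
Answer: 42861/124 ≈ 345.65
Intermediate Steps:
K = -9 (K = -2 - 7 = -9)
-42861/E(j, K) = -42861/(-9 - 115) = -42861/(-124) = -42861*(-1/124) = 42861/124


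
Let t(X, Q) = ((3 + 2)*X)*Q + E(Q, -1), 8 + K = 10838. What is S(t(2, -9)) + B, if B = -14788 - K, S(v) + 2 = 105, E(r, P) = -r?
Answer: -25515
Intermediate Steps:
K = 10830 (K = -8 + 10838 = 10830)
t(X, Q) = -Q + 5*Q*X (t(X, Q) = ((3 + 2)*X)*Q - Q = (5*X)*Q - Q = 5*Q*X - Q = -Q + 5*Q*X)
S(v) = 103 (S(v) = -2 + 105 = 103)
B = -25618 (B = -14788 - 1*10830 = -14788 - 10830 = -25618)
S(t(2, -9)) + B = 103 - 25618 = -25515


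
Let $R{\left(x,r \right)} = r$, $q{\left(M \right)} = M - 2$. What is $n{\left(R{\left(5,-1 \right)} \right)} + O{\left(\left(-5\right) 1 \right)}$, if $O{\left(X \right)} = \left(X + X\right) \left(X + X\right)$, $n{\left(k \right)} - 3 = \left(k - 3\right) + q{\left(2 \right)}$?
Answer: $99$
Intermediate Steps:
$q{\left(M \right)} = -2 + M$
$n{\left(k \right)} = k$ ($n{\left(k \right)} = 3 + \left(\left(k - 3\right) + \left(-2 + 2\right)\right) = 3 + \left(\left(-3 + k\right) + 0\right) = 3 + \left(-3 + k\right) = k$)
$O{\left(X \right)} = 4 X^{2}$ ($O{\left(X \right)} = 2 X 2 X = 4 X^{2}$)
$n{\left(R{\left(5,-1 \right)} \right)} + O{\left(\left(-5\right) 1 \right)} = -1 + 4 \left(\left(-5\right) 1\right)^{2} = -1 + 4 \left(-5\right)^{2} = -1 + 4 \cdot 25 = -1 + 100 = 99$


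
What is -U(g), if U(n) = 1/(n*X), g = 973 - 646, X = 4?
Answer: -1/1308 ≈ -0.00076453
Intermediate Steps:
g = 327
U(n) = 1/(4*n) (U(n) = 1/(n*4) = 1/(4*n))
-U(g) = -1/(4*327) = -1*1/1308 = -1/1308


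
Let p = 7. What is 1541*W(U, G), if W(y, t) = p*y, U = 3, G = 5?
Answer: 32361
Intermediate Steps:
W(y, t) = 7*y
1541*W(U, G) = 1541*(7*3) = 1541*21 = 32361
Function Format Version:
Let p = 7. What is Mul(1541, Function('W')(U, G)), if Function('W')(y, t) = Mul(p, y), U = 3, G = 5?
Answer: 32361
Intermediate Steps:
Function('W')(y, t) = Mul(7, y)
Mul(1541, Function('W')(U, G)) = Mul(1541, Mul(7, 3)) = Mul(1541, 21) = 32361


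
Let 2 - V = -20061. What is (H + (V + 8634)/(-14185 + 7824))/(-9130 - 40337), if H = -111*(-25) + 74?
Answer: -6031264/104886529 ≈ -0.057503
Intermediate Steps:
V = 20063 (V = 2 - 1*(-20061) = 2 + 20061 = 20063)
H = 2849 (H = 2775 + 74 = 2849)
(H + (V + 8634)/(-14185 + 7824))/(-9130 - 40337) = (2849 + (20063 + 8634)/(-14185 + 7824))/(-9130 - 40337) = (2849 + 28697/(-6361))/(-49467) = (2849 + 28697*(-1/6361))*(-1/49467) = (2849 - 28697/6361)*(-1/49467) = (18093792/6361)*(-1/49467) = -6031264/104886529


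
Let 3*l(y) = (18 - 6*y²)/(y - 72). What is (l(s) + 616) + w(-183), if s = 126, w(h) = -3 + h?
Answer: -1421/9 ≈ -157.89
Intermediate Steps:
l(y) = (18 - 6*y²)/(3*(-72 + y)) (l(y) = ((18 - 6*y²)/(y - 72))/3 = ((18 - 6*y²)/(-72 + y))/3 = (18 - 6*y²)/(3*(-72 + y)))
(l(s) + 616) + w(-183) = (2*(3 - 1*126²)/(-72 + 126) + 616) + (-3 - 183) = (2*(3 - 1*15876)/54 + 616) - 186 = (2*(1/54)*(3 - 15876) + 616) - 186 = (2*(1/54)*(-15873) + 616) - 186 = (-5291/9 + 616) - 186 = 253/9 - 186 = -1421/9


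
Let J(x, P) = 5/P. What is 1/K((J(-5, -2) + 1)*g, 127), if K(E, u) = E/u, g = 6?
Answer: -127/9 ≈ -14.111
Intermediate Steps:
1/K((J(-5, -2) + 1)*g, 127) = 1/(((5/(-2) + 1)*6)/127) = 1/(((5*(-1/2) + 1)*6)*(1/127)) = 1/(((-5/2 + 1)*6)*(1/127)) = 1/(-3/2*6*(1/127)) = 1/(-9*1/127) = 1/(-9/127) = -127/9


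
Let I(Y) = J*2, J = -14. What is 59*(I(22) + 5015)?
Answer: 294233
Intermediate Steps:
I(Y) = -28 (I(Y) = -14*2 = -28)
59*(I(22) + 5015) = 59*(-28 + 5015) = 59*4987 = 294233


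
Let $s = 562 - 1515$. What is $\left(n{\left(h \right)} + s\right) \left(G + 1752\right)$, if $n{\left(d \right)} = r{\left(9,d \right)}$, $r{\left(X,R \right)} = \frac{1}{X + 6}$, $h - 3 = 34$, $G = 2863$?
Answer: $- \frac{13193362}{3} \approx -4.3978 \cdot 10^{6}$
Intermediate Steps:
$s = -953$ ($s = 562 - 1515 = -953$)
$h = 37$ ($h = 3 + 34 = 37$)
$r{\left(X,R \right)} = \frac{1}{6 + X}$
$n{\left(d \right)} = \frac{1}{15}$ ($n{\left(d \right)} = \frac{1}{6 + 9} = \frac{1}{15}$)
$\left(n{\left(h \right)} + s\right) \left(G + 1752\right) = \left(\frac{1}{15} - 953\right) \left(2863 + 1752\right) = \left(- \frac{14294}{15}\right) 4615 = - \frac{13193362}{3}$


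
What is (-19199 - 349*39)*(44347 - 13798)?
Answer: -1002312690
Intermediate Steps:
(-19199 - 349*39)*(44347 - 13798) = (-19199 - 13611)*30549 = -32810*30549 = -1002312690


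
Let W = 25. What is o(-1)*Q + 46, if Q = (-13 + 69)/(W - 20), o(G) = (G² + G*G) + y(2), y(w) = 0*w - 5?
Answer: 62/5 ≈ 12.400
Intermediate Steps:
y(w) = -5 (y(w) = 0 - 5 = -5)
o(G) = -5 + 2*G² (o(G) = (G² + G*G) - 5 = (G² + G²) - 5 = 2*G² - 5 = -5 + 2*G²)
Q = 56/5 (Q = (-13 + 69)/(25 - 20) = 56/5 ≈ 11.200)
o(-1)*Q + 46 = (-5 + 2*(-1)²)*(56/5) + 46 = (-5 + 2*1)*(56/5) + 46 = (-5 + 2)*(56/5) + 46 = -3*56/5 + 46 = -168/5 + 46 = 62/5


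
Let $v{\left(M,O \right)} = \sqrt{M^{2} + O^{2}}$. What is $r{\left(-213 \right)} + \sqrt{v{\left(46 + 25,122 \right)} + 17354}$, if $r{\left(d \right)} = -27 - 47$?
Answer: $-74 + \sqrt{17354 + 5 \sqrt{797}} \approx 58.269$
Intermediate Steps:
$r{\left(d \right)} = -74$
$r{\left(-213 \right)} + \sqrt{v{\left(46 + 25,122 \right)} + 17354} = -74 + \sqrt{\sqrt{\left(46 + 25\right)^{2} + 122^{2}} + 17354} = -74 + \sqrt{\sqrt{71^{2} + 14884} + 17354} = -74 + \sqrt{\sqrt{5041 + 14884} + 17354} = -74 + \sqrt{\sqrt{19925} + 17354} = -74 + \sqrt{5 \sqrt{797} + 17354} = -74 + \sqrt{17354 + 5 \sqrt{797}}$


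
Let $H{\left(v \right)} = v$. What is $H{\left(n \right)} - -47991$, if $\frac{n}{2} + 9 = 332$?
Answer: $48637$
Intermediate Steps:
$n = 646$ ($n = -18 + 2 \cdot 332 = -18 + 664 = 646$)
$H{\left(n \right)} - -47991 = 646 - -47991 = 646 + \left(-134869 + 182860\right) = 646 + 47991 = 48637$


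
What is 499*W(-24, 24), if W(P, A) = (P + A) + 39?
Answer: 19461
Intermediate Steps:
W(P, A) = 39 + A + P (W(P, A) = (A + P) + 39 = 39 + A + P)
499*W(-24, 24) = 499*(39 + 24 - 24) = 499*39 = 19461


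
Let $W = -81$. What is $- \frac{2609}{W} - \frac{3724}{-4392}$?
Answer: $\frac{326677}{9882} \approx 33.058$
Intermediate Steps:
$- \frac{2609}{W} - \frac{3724}{-4392} = - \frac{2609}{-81} - \frac{3724}{-4392} = \left(-2609\right) \left(- \frac{1}{81}\right) - - \frac{931}{1098} = \frac{2609}{81} + \frac{931}{1098} = \frac{326677}{9882}$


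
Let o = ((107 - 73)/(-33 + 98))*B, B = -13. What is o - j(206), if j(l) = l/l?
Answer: -39/5 ≈ -7.8000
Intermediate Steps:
j(l) = 1
o = -34/5 (o = ((107 - 73)/(-33 + 98))*(-13) = (34/65)*(-13) = -34/5 ≈ -6.8000)
o - j(206) = -34/5 - 1*1 = -34/5 - 1 = -39/5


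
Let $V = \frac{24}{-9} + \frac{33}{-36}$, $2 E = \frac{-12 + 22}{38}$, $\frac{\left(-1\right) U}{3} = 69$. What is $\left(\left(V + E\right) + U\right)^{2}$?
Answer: $\frac{2302368289}{51984} \approx 44290.0$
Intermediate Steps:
$U = -207$ ($U = \left(-3\right) 69 = -207$)
$E = \frac{5}{38}$ ($E = \frac{\left(-12 + 22\right) \frac{1}{38}}{2} = \frac{10 \cdot \frac{1}{38}}{2} = \frac{1}{2} \cdot \frac{5}{19} = \frac{5}{38} \approx 0.13158$)
$V = - \frac{43}{12}$ ($V = 24 \left(- \frac{1}{9}\right) + 33 \left(- \frac{1}{36}\right) = - \frac{8}{3} - \frac{11}{12} = - \frac{43}{12} \approx -3.5833$)
$\left(\left(V + E\right) + U\right)^{2} = \left(\left(- \frac{43}{12} + \frac{5}{38}\right) - 207\right)^{2} = \left(- \frac{787}{228} - 207\right)^{2} = \left(- \frac{47983}{228}\right)^{2} = \frac{2302368289}{51984}$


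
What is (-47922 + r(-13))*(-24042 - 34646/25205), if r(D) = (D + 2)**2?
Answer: 28968039650056/25205 ≈ 1.1493e+9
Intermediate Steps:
r(D) = (2 + D)**2
(-47922 + r(-13))*(-24042 - 34646/25205) = (-47922 + (2 - 13)**2)*(-24042 - 34646/25205) = (-47922 + (-11)**2)*(-24042 - 34646*1/25205) = (-47922 + 121)*(-24042 - 34646/25205) = -47801*(-606013256/25205) = 28968039650056/25205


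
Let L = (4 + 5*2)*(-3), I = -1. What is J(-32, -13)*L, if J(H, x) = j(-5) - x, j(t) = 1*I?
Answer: -504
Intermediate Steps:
j(t) = -1 (j(t) = 1*(-1) = -1)
L = -42 (L = (4 + 10)*(-3) = 14*(-3) = -42)
J(H, x) = -1 - x
J(-32, -13)*L = (-1 - 1*(-13))*(-42) = (-1 + 13)*(-42) = 12*(-42) = -504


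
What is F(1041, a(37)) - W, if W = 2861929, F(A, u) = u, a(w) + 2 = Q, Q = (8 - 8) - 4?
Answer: -2861935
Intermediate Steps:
Q = -4 (Q = 0 - 4 = -4)
a(w) = -6 (a(w) = -2 - 4 = -6)
F(1041, a(37)) - W = -6 - 1*2861929 = -6 - 2861929 = -2861935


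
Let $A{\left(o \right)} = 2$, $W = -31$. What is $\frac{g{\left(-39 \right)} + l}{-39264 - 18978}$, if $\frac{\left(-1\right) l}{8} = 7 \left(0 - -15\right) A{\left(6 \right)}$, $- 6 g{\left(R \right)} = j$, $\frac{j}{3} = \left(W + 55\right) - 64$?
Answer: $\frac{830}{29121} \approx 0.028502$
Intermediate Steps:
$j = -120$ ($j = 3 \left(\left(-31 + 55\right) - 64\right) = 3 \left(24 - 64\right) = 3 \left(-40\right) = -120$)
$g{\left(R \right)} = 20$ ($g{\left(R \right)} = \left(- \frac{1}{6}\right) \left(-120\right) = 20$)
$l = -1680$ ($l = - 8 \cdot 7 \left(0 - -15\right) 2 = - 8 \cdot 7 \left(0 + 15\right) 2 = - 8 \cdot 7 \cdot 15 \cdot 2 = - 8 \cdot 105 \cdot 2 = \left(-8\right) 210 = -1680$)
$\frac{g{\left(-39 \right)} + l}{-39264 - 18978} = \frac{20 - 1680}{-39264 - 18978} = - \frac{1660}{-58242} = \left(-1660\right) \left(- \frac{1}{58242}\right) = \frac{830}{29121}$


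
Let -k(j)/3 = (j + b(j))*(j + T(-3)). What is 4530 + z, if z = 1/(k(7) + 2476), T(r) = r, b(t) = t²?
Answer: 8172121/1804 ≈ 4530.0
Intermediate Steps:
k(j) = -3*(-3 + j)*(j + j²) (k(j) = -3*(j + j²)*(j - 3) = -3*(j + j²)*(-3 + j) = -3*(-3 + j)*(j + j²))
z = 1/1804 (z = 1/(3*7*(3 - 1*7² + 2*7) + 2476) = 1/(3*7*(3 - 1*49 + 14) + 2476) = 1/(3*7*(3 - 49 + 14) + 2476) = 1/(3*7*(-32) + 2476) = 1/(-672 + 2476) = 1/1804 ≈ 0.00055432)
4530 + z = 4530 + 1/1804 = 8172121/1804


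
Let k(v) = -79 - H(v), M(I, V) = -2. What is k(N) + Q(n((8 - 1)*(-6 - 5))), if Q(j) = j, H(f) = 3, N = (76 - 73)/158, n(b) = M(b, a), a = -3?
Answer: -84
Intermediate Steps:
n(b) = -2
N = 3/158 (N = 3*(1/158) = 3/158 ≈ 0.018987)
k(v) = -82 (k(v) = -79 - 1*3 = -79 - 3 = -82)
k(N) + Q(n((8 - 1)*(-6 - 5))) = -82 - 2 = -84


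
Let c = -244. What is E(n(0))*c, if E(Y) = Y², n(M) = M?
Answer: 0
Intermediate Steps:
E(n(0))*c = 0²*(-244) = 0*(-244) = 0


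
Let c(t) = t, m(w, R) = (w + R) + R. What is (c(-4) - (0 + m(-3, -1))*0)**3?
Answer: -64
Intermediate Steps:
m(w, R) = w + 2*R (m(w, R) = (R + w) + R = w + 2*R)
(c(-4) - (0 + m(-3, -1))*0)**3 = (-4 - (0 + (-3 + 2*(-1)))*0)**3 = (-4 - (0 + (-3 - 2))*0)**3 = (-4 - (0 - 5)*0)**3 = (-4 - (-5)*0)**3 = (-4 - 1*0)**3 = (-4 + 0)**3 = (-4)**3 = -64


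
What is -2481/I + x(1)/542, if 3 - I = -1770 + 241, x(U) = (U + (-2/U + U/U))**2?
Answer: -2481/1532 ≈ -1.6195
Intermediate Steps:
x(U) = (1 + U - 2/U)**2 (x(U) = (U + (-2/U + 1))**2 = (U + (1 - 2/U))**2 = (1 + U - 2/U)**2)
I = 1532 (I = 3 - (-1770 + 241) = 3 - 1*(-1529) = 3 + 1529 = 1532)
-2481/I + x(1)/542 = -2481/1532 + ((-2 + 1 + 1**2)**2/1**2)/542 = -2481*1/1532 + (1*(-2 + 1 + 1)**2)*(1/542) = -2481/1532 + (1*0**2)*(1/542) = -2481/1532 + (1*0)*(1/542) = -2481/1532 + 0*(1/542) = -2481/1532 + 0 = -2481/1532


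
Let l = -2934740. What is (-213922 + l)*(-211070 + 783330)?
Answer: -1801853316120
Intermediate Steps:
(-213922 + l)*(-211070 + 783330) = (-213922 - 2934740)*(-211070 + 783330) = -3148662*572260 = -1801853316120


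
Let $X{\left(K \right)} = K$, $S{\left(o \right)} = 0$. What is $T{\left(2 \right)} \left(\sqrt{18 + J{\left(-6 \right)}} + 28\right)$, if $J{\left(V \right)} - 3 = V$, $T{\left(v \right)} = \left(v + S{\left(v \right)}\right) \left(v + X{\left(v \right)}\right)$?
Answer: $224 + 8 \sqrt{15} \approx 254.98$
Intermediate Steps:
$T{\left(v \right)} = 2 v^{2}$ ($T{\left(v \right)} = \left(v + 0\right) \left(v + v\right) = v 2 v = 2 v^{2}$)
$J{\left(V \right)} = 3 + V$
$T{\left(2 \right)} \left(\sqrt{18 + J{\left(-6 \right)}} + 28\right) = 2 \cdot 2^{2} \left(\sqrt{18 + \left(3 - 6\right)} + 28\right) = 2 \cdot 4 \left(\sqrt{18 - 3} + 28\right) = 8 \left(\sqrt{15} + 28\right) = 8 \left(28 + \sqrt{15}\right) = 224 + 8 \sqrt{15}$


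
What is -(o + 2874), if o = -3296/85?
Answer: -240994/85 ≈ -2835.2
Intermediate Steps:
o = -3296/85 (o = -3296*1/85 = -3296/85 ≈ -38.776)
-(o + 2874) = -(-3296/85 + 2874) = -1*240994/85 = -240994/85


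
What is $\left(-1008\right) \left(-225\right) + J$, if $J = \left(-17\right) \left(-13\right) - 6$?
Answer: $227015$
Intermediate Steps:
$J = 215$ ($J = 221 - 6 = 215$)
$\left(-1008\right) \left(-225\right) + J = \left(-1008\right) \left(-225\right) + 215 = 226800 + 215 = 227015$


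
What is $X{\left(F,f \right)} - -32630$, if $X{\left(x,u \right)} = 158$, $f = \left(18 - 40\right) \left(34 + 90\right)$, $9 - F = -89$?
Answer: $32788$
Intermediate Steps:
$F = 98$ ($F = 9 - -89 = 9 + 89 = 98$)
$f = -2728$ ($f = \left(-22\right) 124 = -2728$)
$X{\left(F,f \right)} - -32630 = 158 - -32630 = 158 + 32630 = 32788$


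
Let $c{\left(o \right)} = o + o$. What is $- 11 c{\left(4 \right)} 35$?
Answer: $-3080$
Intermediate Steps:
$c{\left(o \right)} = 2 o$
$- 11 c{\left(4 \right)} 35 = - 11 \cdot 2 \cdot 4 \cdot 35 = \left(-11\right) 8 \cdot 35 = \left(-88\right) 35 = -3080$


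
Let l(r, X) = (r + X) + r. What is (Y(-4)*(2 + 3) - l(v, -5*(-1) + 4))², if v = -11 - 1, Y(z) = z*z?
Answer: 9025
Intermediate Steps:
Y(z) = z²
v = -12
l(r, X) = X + 2*r (l(r, X) = (X + r) + r = X + 2*r)
(Y(-4)*(2 + 3) - l(v, -5*(-1) + 4))² = ((-4)²*(2 + 3) - ((-5*(-1) + 4) + 2*(-12)))² = (16*5 - ((5 + 4) - 24))² = (80 - (9 - 24))² = (80 - 1*(-15))² = (80 + 15)² = 95² = 9025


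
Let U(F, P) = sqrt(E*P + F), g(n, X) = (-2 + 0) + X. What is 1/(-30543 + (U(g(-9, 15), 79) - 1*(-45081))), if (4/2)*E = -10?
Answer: 7269/105676913 - I*sqrt(382)/211353826 ≈ 6.8785e-5 - 9.2474e-8*I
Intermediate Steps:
E = -5 (E = (1/2)*(-10) = -5)
g(n, X) = -2 + X
U(F, P) = sqrt(F - 5*P) (U(F, P) = sqrt(-5*P + F) = sqrt(F - 5*P))
1/(-30543 + (U(g(-9, 15), 79) - 1*(-45081))) = 1/(-30543 + (sqrt((-2 + 15) - 5*79) - 1*(-45081))) = 1/(-30543 + (sqrt(13 - 395) + 45081)) = 1/(-30543 + (sqrt(-382) + 45081)) = 1/(-30543 + (I*sqrt(382) + 45081)) = 1/(-30543 + (45081 + I*sqrt(382))) = 1/(14538 + I*sqrt(382))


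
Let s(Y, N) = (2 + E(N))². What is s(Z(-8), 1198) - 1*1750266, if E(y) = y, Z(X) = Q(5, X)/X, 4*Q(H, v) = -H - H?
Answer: -310266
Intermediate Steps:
Q(H, v) = -H/2 (Q(H, v) = (-H - H)/4 = (-2*H)/4 = -H/2)
Z(X) = -5/(2*X) (Z(X) = (-½*5)/X = -5/(2*X))
s(Y, N) = (2 + N)²
s(Z(-8), 1198) - 1*1750266 = (2 + 1198)² - 1*1750266 = 1200² - 1750266 = 1440000 - 1750266 = -310266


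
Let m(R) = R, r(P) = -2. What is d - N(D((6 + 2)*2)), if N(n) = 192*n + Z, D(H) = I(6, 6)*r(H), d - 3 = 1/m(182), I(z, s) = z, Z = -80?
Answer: 434435/182 ≈ 2387.0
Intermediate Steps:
d = 547/182 (d = 3 + 1/182 = 547/182 ≈ 3.0055)
D(H) = -12 (D(H) = 6*(-2) = -12)
N(n) = -80 + 192*n (N(n) = 192*n - 80 = -80 + 192*n)
d - N(D((6 + 2)*2)) = 547/182 - (-80 + 192*(-12)) = 547/182 - (-80 - 2304) = 547/182 - 1*(-2384) = 547/182 + 2384 = 434435/182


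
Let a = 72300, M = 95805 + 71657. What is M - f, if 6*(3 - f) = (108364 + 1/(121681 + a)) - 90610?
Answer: 198347124349/1163886 ≈ 1.7042e+5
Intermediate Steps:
M = 167462
f = -3440447017/1163886 (f = 3 - ((108364 + 1/(121681 + 72300)) - 90610)/6 = 3 - ((108364 + 1/193981) - 90610)/6 = 3 - (21020557085/193981 - 90610)/6 = 3 - 1/6*3443938675/193981 = 3 - 3443938675/1163886 = -3440447017/1163886 ≈ -2956.0)
M - f = 167462 - 1*(-3440447017/1163886) = 167462 + 3440447017/1163886 = 198347124349/1163886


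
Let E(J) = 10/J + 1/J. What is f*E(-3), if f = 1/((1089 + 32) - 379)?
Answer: -11/2226 ≈ -0.0049416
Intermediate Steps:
E(J) = 11/J (E(J) = 10/J + 1/J = 11/J)
f = 1/742 (f = 1/(1121 - 379) = 1/742 ≈ 0.0013477)
f*E(-3) = (11/(-3))/742 = (11*(-1/3))/742 = (1/742)*(-11/3) = -11/2226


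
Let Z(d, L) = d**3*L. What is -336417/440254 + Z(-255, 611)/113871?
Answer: -1486782831017319/16710721078 ≈ -88972.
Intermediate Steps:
Z(d, L) = L*d**3
-336417/440254 + Z(-255, 611)/113871 = -336417/440254 + (611*(-255)**3)/113871 = -336417*1/440254 + (611*(-16581375))*(1/113871) = -336417/440254 - 10131220125*1/113871 = -336417/440254 - 3377073375/37957 = -1486782831017319/16710721078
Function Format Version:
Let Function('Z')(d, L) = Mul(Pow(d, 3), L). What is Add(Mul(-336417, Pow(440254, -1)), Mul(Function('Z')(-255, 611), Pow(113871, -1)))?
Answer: Rational(-1486782831017319, 16710721078) ≈ -88972.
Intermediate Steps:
Function('Z')(d, L) = Mul(L, Pow(d, 3))
Add(Mul(-336417, Pow(440254, -1)), Mul(Function('Z')(-255, 611), Pow(113871, -1))) = Add(Mul(-336417, Pow(440254, -1)), Mul(Mul(611, Pow(-255, 3)), Pow(113871, -1))) = Add(Mul(-336417, Rational(1, 440254)), Mul(Mul(611, -16581375), Rational(1, 113871))) = Add(Rational(-336417, 440254), Mul(-10131220125, Rational(1, 113871))) = Add(Rational(-336417, 440254), Rational(-3377073375, 37957)) = Rational(-1486782831017319, 16710721078)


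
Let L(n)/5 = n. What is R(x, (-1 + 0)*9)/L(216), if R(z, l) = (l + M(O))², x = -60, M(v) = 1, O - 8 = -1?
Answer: 8/135 ≈ 0.059259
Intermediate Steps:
O = 7 (O = 8 - 1 = 7)
L(n) = 5*n
R(z, l) = (1 + l)² (R(z, l) = (l + 1)² = (1 + l)²)
R(x, (-1 + 0)*9)/L(216) = (1 + (-1 + 0)*9)²/((5*216)) = (1 - 1*9)²/1080 = (1 - 9)²*(1/1080) = (-8)²*(1/1080) = 64*(1/1080) = 8/135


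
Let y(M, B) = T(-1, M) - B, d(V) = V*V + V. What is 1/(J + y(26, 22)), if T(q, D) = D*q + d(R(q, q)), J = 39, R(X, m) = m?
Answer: -⅑ ≈ -0.11111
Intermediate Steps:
d(V) = V + V² (d(V) = V² + V = V + V²)
T(q, D) = D*q + q*(1 + q)
y(M, B) = -B - M (y(M, B) = -(1 + M - 1) - B = -M - B = -B - M)
1/(J + y(26, 22)) = 1/(39 + (-1*22 - 1*26)) = 1/(39 + (-22 - 26)) = 1/(39 - 48) = 1/(-9) = -⅑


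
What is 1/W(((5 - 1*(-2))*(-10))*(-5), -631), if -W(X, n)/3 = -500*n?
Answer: -1/946500 ≈ -1.0565e-6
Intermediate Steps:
W(X, n) = 1500*n (W(X, n) = -(-1500)*n = 1500*n)
1/W(((5 - 1*(-2))*(-10))*(-5), -631) = 1/(1500*(-631)) = 1/(-946500) = -1/946500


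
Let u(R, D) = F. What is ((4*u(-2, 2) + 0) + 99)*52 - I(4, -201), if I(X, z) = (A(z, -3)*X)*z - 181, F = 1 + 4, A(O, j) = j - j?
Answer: 6369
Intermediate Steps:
A(O, j) = 0
F = 5
u(R, D) = 5
I(X, z) = -181 (I(X, z) = (0*X)*z - 181 = 0*z - 181 = 0 - 181 = -181)
((4*u(-2, 2) + 0) + 99)*52 - I(4, -201) = ((4*5 + 0) + 99)*52 - 1*(-181) = ((20 + 0) + 99)*52 + 181 = (20 + 99)*52 + 181 = 119*52 + 181 = 6188 + 181 = 6369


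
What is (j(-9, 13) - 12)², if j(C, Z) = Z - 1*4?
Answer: 9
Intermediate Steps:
j(C, Z) = -4 + Z (j(C, Z) = Z - 4 = -4 + Z)
(j(-9, 13) - 12)² = ((-4 + 13) - 12)² = (9 - 12)² = (-3)² = 9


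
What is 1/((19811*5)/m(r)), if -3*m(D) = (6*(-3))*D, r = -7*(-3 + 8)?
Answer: -42/19811 ≈ -0.0021200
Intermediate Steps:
r = -35 (r = -7*5 = -35)
m(D) = 6*D (m(D) = -6*(-3)*D/3 = -(-6)*D = 6*D)
1/((19811*5)/m(r)) = 1/((19811*5)/((6*(-35)))) = 1/(99055/(-210)) = 1/(99055*(-1/210)) = 1/(-19811/42) = -42/19811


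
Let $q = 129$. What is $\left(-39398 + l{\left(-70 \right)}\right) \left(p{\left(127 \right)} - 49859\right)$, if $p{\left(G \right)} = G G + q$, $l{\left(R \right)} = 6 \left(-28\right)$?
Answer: $1329457166$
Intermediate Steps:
$l{\left(R \right)} = -168$
$p{\left(G \right)} = 129 + G^{2}$ ($p{\left(G \right)} = G G + 129 = G^{2} + 129 = 129 + G^{2}$)
$\left(-39398 + l{\left(-70 \right)}\right) \left(p{\left(127 \right)} - 49859\right) = \left(-39398 - 168\right) \left(\left(129 + 127^{2}\right) - 49859\right) = - 39566 \left(\left(129 + 16129\right) - 49859\right) = - 39566 \left(16258 - 49859\right) = \left(-39566\right) \left(-33601\right) = 1329457166$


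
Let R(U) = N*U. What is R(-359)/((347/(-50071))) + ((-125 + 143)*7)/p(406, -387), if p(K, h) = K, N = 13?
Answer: 6776762476/10063 ≈ 6.7343e+5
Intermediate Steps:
R(U) = 13*U
R(-359)/((347/(-50071))) + ((-125 + 143)*7)/p(406, -387) = (13*(-359))/((347/(-50071))) + ((-125 + 143)*7)/406 = -4667/(347*(-1/50071)) + (18*7)*(1/406) = -4667/(-347/50071) + 126*(1/406) = -4667*(-50071/347) + 9/29 = 233681357/347 + 9/29 = 6776762476/10063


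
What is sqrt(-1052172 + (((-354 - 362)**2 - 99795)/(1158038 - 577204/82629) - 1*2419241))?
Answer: I*sqrt(31784224259699818655396960090)/95686944698 ≈ 1863.2*I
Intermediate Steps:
sqrt(-1052172 + (((-354 - 362)**2 - 99795)/(1158038 - 577204/82629) - 1*2419241)) = sqrt(-1052172 + (((-716)**2 - 99795)/(1158038 - 577204*1/82629) - 2419241)) = sqrt(-1052172 + ((512656 - 99795)/(1158038 - 577204/82629) - 2419241)) = sqrt(-1052172 + (412861/(95686944698/82629) - 2419241)) = sqrt(-1052172 + (412861*(82629/95686944698) - 2419241)) = sqrt(-1052172 + (34114291569/95686944698 - 2419241)) = sqrt(-1052172 - 231489745663842649/95686944698) = sqrt(-332168869640626705/95686944698) = I*sqrt(31784224259699818655396960090)/95686944698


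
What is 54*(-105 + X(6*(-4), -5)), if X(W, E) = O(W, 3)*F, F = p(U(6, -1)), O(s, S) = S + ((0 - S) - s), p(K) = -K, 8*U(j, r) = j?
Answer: -6642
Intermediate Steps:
U(j, r) = j/8
O(s, S) = -s (O(s, S) = S + (-S - s) = -s)
F = -3/4 (F = -6/8 = -1*3/4 = -3/4 ≈ -0.75000)
X(W, E) = 3*W/4 (X(W, E) = -W*(-3/4) = 3*W/4)
54*(-105 + X(6*(-4), -5)) = 54*(-105 + 3*(6*(-4))/4) = 54*(-105 + (3/4)*(-24)) = 54*(-105 - 18) = 54*(-123) = -6642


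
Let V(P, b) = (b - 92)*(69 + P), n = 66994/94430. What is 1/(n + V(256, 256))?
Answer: 2485/132452263 ≈ 1.8761e-5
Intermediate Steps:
n = 1763/2485 (n = 66994*(1/94430) = 1763/2485 ≈ 0.70946)
V(P, b) = (-92 + b)*(69 + P)
1/(n + V(256, 256)) = 1/(1763/2485 + (-6348 - 92*256 + 69*256 + 256*256)) = 1/(1763/2485 + (-6348 - 23552 + 17664 + 65536)) = 1/(1763/2485 + 53300) = 1/(132452263/2485) = 2485/132452263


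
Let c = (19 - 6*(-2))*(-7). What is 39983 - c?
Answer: 40200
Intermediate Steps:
c = -217 (c = (19 + 12)*(-7) = 31*(-7) = -217)
39983 - c = 39983 - 1*(-217) = 39983 + 217 = 40200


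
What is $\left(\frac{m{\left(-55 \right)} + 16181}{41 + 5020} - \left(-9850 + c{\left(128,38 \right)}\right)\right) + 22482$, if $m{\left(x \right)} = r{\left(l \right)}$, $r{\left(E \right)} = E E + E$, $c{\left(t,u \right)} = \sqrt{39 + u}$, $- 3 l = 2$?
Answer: $\frac{1472835895}{45549} - \sqrt{77} \approx 32326.0$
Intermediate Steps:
$l = - \frac{2}{3}$ ($l = \left(- \frac{1}{3}\right) 2 = - \frac{2}{3} \approx -0.66667$)
$r{\left(E \right)} = E + E^{2}$ ($r{\left(E \right)} = E^{2} + E = E + E^{2}$)
$m{\left(x \right)} = - \frac{2}{9}$ ($m{\left(x \right)} = - \frac{2 \left(1 - \frac{2}{3}\right)}{3} = \left(- \frac{2}{3}\right) \frac{1}{3} = - \frac{2}{9}$)
$\left(\frac{m{\left(-55 \right)} + 16181}{41 + 5020} - \left(-9850 + c{\left(128,38 \right)}\right)\right) + 22482 = \left(\frac{- \frac{2}{9} + 16181}{41 + 5020} + \left(9850 - \sqrt{39 + 38}\right)\right) + 22482 = \left(\frac{145627}{9 \cdot 5061} + \left(9850 - \sqrt{77}\right)\right) + 22482 = \left(\frac{145627}{9} \cdot \frac{1}{5061} + \left(9850 - \sqrt{77}\right)\right) + 22482 = \left(\frac{145627}{45549} + \left(9850 - \sqrt{77}\right)\right) + 22482 = \left(\frac{448803277}{45549} - \sqrt{77}\right) + 22482 = \frac{1472835895}{45549} - \sqrt{77}$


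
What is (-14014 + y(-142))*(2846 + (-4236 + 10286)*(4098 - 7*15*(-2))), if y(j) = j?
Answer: -368993778376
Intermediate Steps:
(-14014 + y(-142))*(2846 + (-4236 + 10286)*(4098 - 7*15*(-2))) = (-14014 - 142)*(2846 + (-4236 + 10286)*(4098 - 7*15*(-2))) = -14156*(2846 + 6050*(4098 - 105*(-2))) = -14156*(2846 + 6050*(4098 + 210)) = -14156*(2846 + 6050*4308) = -14156*(2846 + 26063400) = -14156*26066246 = -368993778376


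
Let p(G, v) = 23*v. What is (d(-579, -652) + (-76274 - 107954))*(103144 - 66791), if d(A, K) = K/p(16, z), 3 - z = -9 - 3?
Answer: -2310571669136/345 ≈ -6.6973e+9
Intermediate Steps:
z = 15 (z = 3 - (-9 - 3) = 3 - 1*(-12) = 3 + 12 = 15)
d(A, K) = K/345 (d(A, K) = K/((23*15)) = K/345)
(d(-579, -652) + (-76274 - 107954))*(103144 - 66791) = ((1/345)*(-652) + (-76274 - 107954))*(103144 - 66791) = (-652/345 - 184228)*36353 = -63559312/345*36353 = -2310571669136/345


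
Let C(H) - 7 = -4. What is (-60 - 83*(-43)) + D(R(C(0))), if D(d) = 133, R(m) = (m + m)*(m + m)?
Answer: 3642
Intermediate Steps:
C(H) = 3 (C(H) = 7 - 4 = 3)
R(m) = 4*m² (R(m) = (2*m)*(2*m) = 4*m²)
(-60 - 83*(-43)) + D(R(C(0))) = (-60 - 83*(-43)) + 133 = (-60 + 3569) + 133 = 3509 + 133 = 3642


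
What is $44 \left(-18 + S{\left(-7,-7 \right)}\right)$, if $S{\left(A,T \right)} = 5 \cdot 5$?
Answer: $308$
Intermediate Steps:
$S{\left(A,T \right)} = 25$
$44 \left(-18 + S{\left(-7,-7 \right)}\right) = 44 \left(-18 + 25\right) = 44 \cdot 7 = 308$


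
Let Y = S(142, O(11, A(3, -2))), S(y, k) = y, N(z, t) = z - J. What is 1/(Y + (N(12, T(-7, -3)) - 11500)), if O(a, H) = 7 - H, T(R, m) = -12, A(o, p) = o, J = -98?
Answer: -1/11248 ≈ -8.8905e-5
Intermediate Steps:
N(z, t) = 98 + z (N(z, t) = z - 1*(-98) = z + 98 = 98 + z)
Y = 142
1/(Y + (N(12, T(-7, -3)) - 11500)) = 1/(142 + ((98 + 12) - 11500)) = 1/(142 + (110 - 11500)) = 1/(142 - 11390) = 1/(-11248) = -1/11248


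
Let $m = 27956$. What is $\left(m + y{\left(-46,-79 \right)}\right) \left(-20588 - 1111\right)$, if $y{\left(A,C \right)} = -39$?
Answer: $-605770983$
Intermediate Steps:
$\left(m + y{\left(-46,-79 \right)}\right) \left(-20588 - 1111\right) = \left(27956 - 39\right) \left(-20588 - 1111\right) = 27917 \left(-21699\right) = -605770983$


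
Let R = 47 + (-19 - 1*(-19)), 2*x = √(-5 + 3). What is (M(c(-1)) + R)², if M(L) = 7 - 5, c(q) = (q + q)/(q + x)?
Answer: 2401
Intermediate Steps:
x = I*√2/2 (x = √(-5 + 3)/2 = √(-2)/2 = (I*√2)/2 = I*√2/2 ≈ 0.70711*I)
c(q) = 2*q/(q + I*√2/2) (c(q) = (q + q)/(q + I*√2/2) = (2*q)/(q + I*√2/2) = 2*q/(q + I*√2/2))
M(L) = 2
R = 47 (R = 47 + (-19 + 19) = 47 + 0 = 47)
(M(c(-1)) + R)² = (2 + 47)² = 49² = 2401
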